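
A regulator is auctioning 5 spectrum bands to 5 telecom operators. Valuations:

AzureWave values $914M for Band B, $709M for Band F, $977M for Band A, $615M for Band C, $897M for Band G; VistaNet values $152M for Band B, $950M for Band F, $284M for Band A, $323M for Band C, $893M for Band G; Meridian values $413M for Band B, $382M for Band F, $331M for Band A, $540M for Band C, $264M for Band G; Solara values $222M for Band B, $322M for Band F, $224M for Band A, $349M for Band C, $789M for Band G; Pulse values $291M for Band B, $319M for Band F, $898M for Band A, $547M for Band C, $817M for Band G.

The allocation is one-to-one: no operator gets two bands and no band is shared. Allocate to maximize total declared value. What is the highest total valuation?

Optimal: AzureWave→Band B ($914M), VistaNet→Band F ($950M), Meridian→Band C ($540M), Solara→Band G ($789M), Pulse→Band A ($898M) — total 914+950+540+789+898 = $4091M.
Max-entry greedy (repeatedly take the single best remaining cell) gives $3506M, worse by 585.
Next-best assignment: AzureWave→Band A, VistaNet→Band F, Meridian→Band B, Solara→Band G, Pulse→Band C = $3676M.
Checked against all permutations: $4091M is optimal.

Maximum total: $4091M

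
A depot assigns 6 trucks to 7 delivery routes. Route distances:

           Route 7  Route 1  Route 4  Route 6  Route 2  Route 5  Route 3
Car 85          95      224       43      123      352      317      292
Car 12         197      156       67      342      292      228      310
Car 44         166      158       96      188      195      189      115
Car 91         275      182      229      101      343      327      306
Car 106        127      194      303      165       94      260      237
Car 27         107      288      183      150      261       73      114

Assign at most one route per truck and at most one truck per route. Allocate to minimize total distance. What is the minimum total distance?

Treat this as an assignment problem: match each truck to one route.
Optimal: Car 85→Route 7 (95 km), Car 12→Route 4 (67 km), Car 44→Route 3 (115 km), Car 91→Route 6 (101 km), Car 106→Route 2 (94 km), Car 27→Route 5 (73 km) — total 95+67+115+101+94+73 = 545 km.
Row-greedy (each truck in turn takes its cheapest remaining route) gives 582 km, worse by 37.
Next-best assignment: Car 85→Route 4, Car 12→Route 1, Car 44→Route 3, Car 91→Route 6, Car 106→Route 2, Car 27→Route 5 = 582 km.

Minimum total: 545 km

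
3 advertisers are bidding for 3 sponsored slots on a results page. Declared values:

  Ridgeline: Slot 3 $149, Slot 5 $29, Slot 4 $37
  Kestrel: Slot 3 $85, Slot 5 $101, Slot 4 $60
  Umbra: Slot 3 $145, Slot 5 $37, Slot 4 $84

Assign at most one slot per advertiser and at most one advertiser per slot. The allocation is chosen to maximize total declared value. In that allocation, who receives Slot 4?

Umbra receives Slot 4.

Optimal: Ridgeline→Slot 3 ($149), Kestrel→Slot 5 ($101), Umbra→Slot 4 ($84) — total 149+101+84 = $334.
Next-best assignment: Ridgeline→Slot 4, Kestrel→Slot 5, Umbra→Slot 3 = $283.
Checked against all permutations: $334 is optimal.
Umbra's own top slot is Slot 3 ($145), but forcing Umbra→Slot 3 and reassigning the rest optimally gives only $283 — worse by 51.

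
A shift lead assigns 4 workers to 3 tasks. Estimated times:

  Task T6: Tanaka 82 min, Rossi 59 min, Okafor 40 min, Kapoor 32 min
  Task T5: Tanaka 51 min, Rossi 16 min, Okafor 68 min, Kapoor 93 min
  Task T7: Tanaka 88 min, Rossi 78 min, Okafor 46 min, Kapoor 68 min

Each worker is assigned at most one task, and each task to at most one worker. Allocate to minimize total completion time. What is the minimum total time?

Min total: 94 min

Optimal: Kapoor→Task T6 (32 min), Rossi→Task T5 (16 min), Okafor→Task T7 (46 min) — total 32+16+46 = 94 min.
Row-greedy (each worker in turn takes its cheapest remaining task) gives 156 min, worse by 62.
Swapping Rossi↔Okafor (Rossi→Task T7 78 min, Okafor→Task T5 68 min) adds 84.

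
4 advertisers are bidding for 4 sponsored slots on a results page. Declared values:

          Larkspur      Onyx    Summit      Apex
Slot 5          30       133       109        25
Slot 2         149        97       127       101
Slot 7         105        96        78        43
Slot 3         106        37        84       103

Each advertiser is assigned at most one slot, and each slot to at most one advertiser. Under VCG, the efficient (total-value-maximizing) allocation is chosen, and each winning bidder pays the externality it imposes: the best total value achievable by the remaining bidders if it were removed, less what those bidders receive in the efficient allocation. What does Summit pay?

Efficient allocation: Larkspur→Slot 7 ($105), Onyx→Slot 5 ($133), Summit→Slot 2 ($127), Apex→Slot 3 ($103); total welfare W = $468.
Summit receives Slot 2 at value $127, so the others get W − 127 = $341.
Without Summit: best allocation of the remaining 3 bidders over all 4 slots is Larkspur→Slot 2 ($149), Onyx→Slot 5 ($133), Apex→Slot 3 ($103), total $385.
VCG payment = (others' best without Summit) − (others' welfare with Summit) = 385 − 341 = $44.

Summit pays $44.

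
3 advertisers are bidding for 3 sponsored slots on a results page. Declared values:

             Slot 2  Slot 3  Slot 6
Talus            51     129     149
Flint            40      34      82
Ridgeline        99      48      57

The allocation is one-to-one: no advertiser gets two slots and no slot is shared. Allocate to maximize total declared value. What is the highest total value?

Optimal: Talus→Slot 3 ($129), Flint→Slot 6 ($82), Ridgeline→Slot 2 ($99) — total 129+82+99 = $310.
Row-greedy (each advertiser in turn takes its best remaining slot) gives $237, worse by 73.
Next-best assignment: Talus→Slot 6, Flint→Slot 3, Ridgeline→Slot 2 = $282.
Every other assignment is strictly worse.

Max total: $310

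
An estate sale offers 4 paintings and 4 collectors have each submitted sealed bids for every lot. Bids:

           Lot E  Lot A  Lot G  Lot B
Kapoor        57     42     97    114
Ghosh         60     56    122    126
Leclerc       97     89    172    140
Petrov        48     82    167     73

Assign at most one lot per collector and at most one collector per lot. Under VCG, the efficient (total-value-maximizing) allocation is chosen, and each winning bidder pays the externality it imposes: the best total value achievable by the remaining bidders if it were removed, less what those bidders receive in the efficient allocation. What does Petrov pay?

Petrov pays $83.

Efficient allocation: Kapoor→Lot E ($57), Ghosh→Lot B ($126), Leclerc→Lot A ($89), Petrov→Lot G ($167); total welfare W = $439.
Petrov receives Lot G at value $167, so the others get W − 167 = $272.
Without Petrov: best allocation of the remaining 3 bidders over all 4 lots is Kapoor→Lot E ($57), Ghosh→Lot B ($126), Leclerc→Lot G ($172), total $355.
VCG payment = (others' best without Petrov) − (others' welfare with Petrov) = 355 − 272 = $83.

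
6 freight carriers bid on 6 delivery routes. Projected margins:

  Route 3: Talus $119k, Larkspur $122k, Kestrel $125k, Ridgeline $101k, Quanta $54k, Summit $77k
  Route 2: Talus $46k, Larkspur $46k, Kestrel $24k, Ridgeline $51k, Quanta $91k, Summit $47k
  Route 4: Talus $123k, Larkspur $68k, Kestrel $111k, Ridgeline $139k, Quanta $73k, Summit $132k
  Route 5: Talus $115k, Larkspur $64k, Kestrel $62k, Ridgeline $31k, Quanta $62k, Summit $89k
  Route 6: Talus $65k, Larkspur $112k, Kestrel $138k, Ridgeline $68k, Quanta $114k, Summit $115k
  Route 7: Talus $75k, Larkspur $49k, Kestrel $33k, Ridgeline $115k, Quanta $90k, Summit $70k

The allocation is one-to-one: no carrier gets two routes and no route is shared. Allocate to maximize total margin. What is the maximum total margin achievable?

This is a one-to-one assignment (maximum-weight bipartite matching).
Optimal: Talus→Route 5 ($115k), Larkspur→Route 3 ($122k), Kestrel→Route 6 ($138k), Ridgeline→Route 7 ($115k), Quanta→Route 2 ($91k), Summit→Route 4 ($132k) — total 115+122+138+115+91+132 = $713k.
Column-greedy (each route in turn goes to its best remaining carrier) gives $634k, worse by 79.
No other one-to-one assignment exceeds $713k.

Max total: $713k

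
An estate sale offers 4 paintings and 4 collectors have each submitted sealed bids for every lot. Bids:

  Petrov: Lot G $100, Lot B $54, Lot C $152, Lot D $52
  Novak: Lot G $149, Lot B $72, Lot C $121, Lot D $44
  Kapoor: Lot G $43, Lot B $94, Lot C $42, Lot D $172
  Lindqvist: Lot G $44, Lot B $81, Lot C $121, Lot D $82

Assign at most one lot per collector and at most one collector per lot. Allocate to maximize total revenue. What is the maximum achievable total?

This is a one-to-one assignment (maximum-weight bipartite matching).
Optimal: Petrov→Lot C ($152), Novak→Lot G ($149), Kapoor→Lot D ($172), Lindqvist→Lot B ($81) — total 152+149+172+81 = $554.
Column-greedy (each lot in turn goes to its best remaining collector) gives $477, worse by 77.
Next-best assignment: Petrov→Lot B, Novak→Lot G, Kapoor→Lot D, Lindqvist→Lot C = $496.
Checked against all permutations: $554 is optimal.

Maximum total: $554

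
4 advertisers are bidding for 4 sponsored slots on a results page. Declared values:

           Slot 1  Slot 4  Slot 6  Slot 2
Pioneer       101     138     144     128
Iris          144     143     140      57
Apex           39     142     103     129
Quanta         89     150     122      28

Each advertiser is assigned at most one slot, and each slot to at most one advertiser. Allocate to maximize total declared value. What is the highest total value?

Max total: $567

Optimal: Pioneer→Slot 6 ($144), Iris→Slot 1 ($144), Apex→Slot 2 ($129), Quanta→Slot 4 ($150) — total 144+144+129+150 = $567.
Row-greedy (each advertiser in turn takes its best remaining slot) gives $458, worse by 109.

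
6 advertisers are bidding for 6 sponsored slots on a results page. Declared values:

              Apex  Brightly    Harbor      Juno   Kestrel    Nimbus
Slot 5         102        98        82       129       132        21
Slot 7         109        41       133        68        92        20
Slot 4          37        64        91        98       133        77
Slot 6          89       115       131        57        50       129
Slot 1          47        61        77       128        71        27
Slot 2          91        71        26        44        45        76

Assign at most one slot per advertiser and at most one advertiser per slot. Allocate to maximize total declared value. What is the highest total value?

Optimal: Apex→Slot 2 ($91), Brightly→Slot 5 ($98), Harbor→Slot 7 ($133), Juno→Slot 1 ($128), Kestrel→Slot 4 ($133), Nimbus→Slot 6 ($129) — total 91+98+133+128+133+129 = $712.
Column-greedy (each slot in turn goes to its best remaining advertiser) gives $644, worse by 68.

Maximum total: $712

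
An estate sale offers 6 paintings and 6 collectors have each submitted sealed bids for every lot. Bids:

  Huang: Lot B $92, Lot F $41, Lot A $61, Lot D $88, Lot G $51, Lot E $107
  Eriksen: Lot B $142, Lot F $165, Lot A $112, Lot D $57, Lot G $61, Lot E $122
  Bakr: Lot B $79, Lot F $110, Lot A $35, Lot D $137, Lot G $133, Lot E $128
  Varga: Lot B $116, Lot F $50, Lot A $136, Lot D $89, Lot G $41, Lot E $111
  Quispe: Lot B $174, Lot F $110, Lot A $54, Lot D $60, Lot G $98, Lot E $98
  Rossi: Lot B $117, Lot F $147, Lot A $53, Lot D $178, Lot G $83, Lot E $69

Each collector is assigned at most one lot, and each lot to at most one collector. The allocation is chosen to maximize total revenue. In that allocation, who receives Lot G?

Bakr receives Lot G.

This is the linear assignment problem.
Optimal: Huang→Lot E ($107), Eriksen→Lot F ($165), Bakr→Lot G ($133), Varga→Lot A ($136), Quispe→Lot B ($174), Rossi→Lot D ($178) — total 107+165+133+136+174+178 = $893.
Row-greedy (each collector in turn takes its best remaining lot) gives $802, worse by 91.
Next-best assignment: Huang→Lot G, Eriksen→Lot F, Bakr→Lot E, Varga→Lot A, Quispe→Lot B, Rossi→Lot D = $832.
Bakr's own top lot is Lot D ($137), but forcing Bakr→Lot D and reassigning the rest optimally gives only $802 — worse by 91.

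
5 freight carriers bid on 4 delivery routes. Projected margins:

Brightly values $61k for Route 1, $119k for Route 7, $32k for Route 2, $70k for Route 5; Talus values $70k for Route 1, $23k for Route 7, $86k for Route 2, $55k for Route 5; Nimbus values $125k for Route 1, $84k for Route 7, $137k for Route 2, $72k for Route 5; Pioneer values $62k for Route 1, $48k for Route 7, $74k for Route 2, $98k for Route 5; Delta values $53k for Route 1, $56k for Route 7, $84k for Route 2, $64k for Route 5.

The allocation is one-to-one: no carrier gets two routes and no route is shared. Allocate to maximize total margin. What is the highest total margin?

Max total: $428k

Treat this as an assignment problem: match each carrier to one route.
Optimal: Nimbus→Route 1 ($125k), Brightly→Route 7 ($119k), Talus→Route 2 ($86k), Pioneer→Route 5 ($98k) — total 125+119+86+98 = $428k.
Max-entry greedy (repeatedly take the single best remaining cell) gives $424k, worse by 4.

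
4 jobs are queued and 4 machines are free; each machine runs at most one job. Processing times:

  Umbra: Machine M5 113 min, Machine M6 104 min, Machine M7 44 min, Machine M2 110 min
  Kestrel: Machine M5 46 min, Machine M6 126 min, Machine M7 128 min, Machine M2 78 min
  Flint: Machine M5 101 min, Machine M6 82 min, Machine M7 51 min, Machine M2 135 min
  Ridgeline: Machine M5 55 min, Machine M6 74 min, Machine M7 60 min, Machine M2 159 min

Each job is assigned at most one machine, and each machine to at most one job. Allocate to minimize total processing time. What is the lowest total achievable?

Min total: 259 min

Optimal: Umbra→Machine M7 (44 min), Kestrel→Machine M2 (78 min), Flint→Machine M6 (82 min), Ridgeline→Machine M5 (55 min) — total 44+78+82+55 = 259 min.
Min-entry greedy (repeatedly take the single cheapest remaining cell) gives 299 min, worse by 40.
Next-best assignment: Umbra→Machine M2, Kestrel→Machine M5, Flint→Machine M7, Ridgeline→Machine M6 = 281 min.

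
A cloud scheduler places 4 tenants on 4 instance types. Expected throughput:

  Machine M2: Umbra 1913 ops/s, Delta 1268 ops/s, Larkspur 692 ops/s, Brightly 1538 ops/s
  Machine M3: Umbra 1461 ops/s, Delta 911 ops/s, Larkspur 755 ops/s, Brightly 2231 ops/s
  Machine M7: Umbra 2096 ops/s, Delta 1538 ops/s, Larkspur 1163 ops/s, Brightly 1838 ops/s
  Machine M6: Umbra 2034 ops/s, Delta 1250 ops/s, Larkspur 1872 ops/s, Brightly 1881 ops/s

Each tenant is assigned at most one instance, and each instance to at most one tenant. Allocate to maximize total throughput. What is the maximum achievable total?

Treat this as an assignment problem: match each tenant to one instance.
Optimal: Umbra→Machine M2 (1913 ops/s), Delta→Machine M7 (1538 ops/s), Larkspur→Machine M6 (1872 ops/s), Brightly→Machine M3 (2231 ops/s) — total 1913+1538+1872+2231 = 7554 ops/s.

Maximum total: 7554 ops/s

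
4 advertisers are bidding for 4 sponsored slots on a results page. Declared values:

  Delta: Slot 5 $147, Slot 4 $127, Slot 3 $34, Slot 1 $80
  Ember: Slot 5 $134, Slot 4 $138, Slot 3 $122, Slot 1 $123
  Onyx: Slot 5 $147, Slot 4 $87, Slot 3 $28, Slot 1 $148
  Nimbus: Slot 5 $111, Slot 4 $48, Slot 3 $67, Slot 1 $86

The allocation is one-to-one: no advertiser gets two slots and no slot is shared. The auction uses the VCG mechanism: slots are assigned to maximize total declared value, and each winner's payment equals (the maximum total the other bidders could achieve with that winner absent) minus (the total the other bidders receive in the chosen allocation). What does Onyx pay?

Onyx pays $11.

Efficient allocation: Delta→Slot 4 ($127), Ember→Slot 3 ($122), Onyx→Slot 1 ($148), Nimbus→Slot 5 ($111); total welfare W = $508.
Onyx receives Slot 1 at value $148, so the others get W − 148 = $360.
Without Onyx: best allocation of the remaining 3 bidders over all 4 slots is Delta→Slot 5 ($147), Ember→Slot 4 ($138), Nimbus→Slot 1 ($86), total $371.
VCG payment = (others' best without Onyx) − (others' welfare with Onyx) = 371 − 360 = $11.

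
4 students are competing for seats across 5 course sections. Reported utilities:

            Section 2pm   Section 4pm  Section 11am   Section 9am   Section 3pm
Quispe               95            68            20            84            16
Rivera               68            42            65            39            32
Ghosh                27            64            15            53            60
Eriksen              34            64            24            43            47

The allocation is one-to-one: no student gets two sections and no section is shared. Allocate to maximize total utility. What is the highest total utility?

Treat this as an assignment problem: match each student to one section.
Optimal: Quispe→Section 2pm (95 points), Rivera→Section 11am (65 points), Ghosh→Section 3pm (60 points), Eriksen→Section 4pm (64 points) — total 95+65+60+64 = 284 points.
Row-greedy (each student in turn takes its best remaining section) gives 271 points, worse by 13.

Maximum total: 284 points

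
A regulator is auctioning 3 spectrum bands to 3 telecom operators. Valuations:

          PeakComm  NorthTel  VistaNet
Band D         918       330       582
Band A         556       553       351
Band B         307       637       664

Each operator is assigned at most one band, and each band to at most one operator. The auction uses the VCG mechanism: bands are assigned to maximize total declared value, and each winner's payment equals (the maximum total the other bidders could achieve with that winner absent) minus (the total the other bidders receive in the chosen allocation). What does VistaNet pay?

Efficient allocation: PeakComm→Band D ($918M), NorthTel→Band A ($553M), VistaNet→Band B ($664M); total welfare W = $2135M.
VistaNet receives Band B at value $664M, so the others get W − 664 = $1471M.
Without VistaNet: best allocation of the remaining 2 bidders over all 3 bands is PeakComm→Band D ($918M), NorthTel→Band B ($637M), total $1555M.
VCG payment = (others' best without VistaNet) − (others' welfare with VistaNet) = 1555 − 1471 = $84M.

VistaNet pays $84M.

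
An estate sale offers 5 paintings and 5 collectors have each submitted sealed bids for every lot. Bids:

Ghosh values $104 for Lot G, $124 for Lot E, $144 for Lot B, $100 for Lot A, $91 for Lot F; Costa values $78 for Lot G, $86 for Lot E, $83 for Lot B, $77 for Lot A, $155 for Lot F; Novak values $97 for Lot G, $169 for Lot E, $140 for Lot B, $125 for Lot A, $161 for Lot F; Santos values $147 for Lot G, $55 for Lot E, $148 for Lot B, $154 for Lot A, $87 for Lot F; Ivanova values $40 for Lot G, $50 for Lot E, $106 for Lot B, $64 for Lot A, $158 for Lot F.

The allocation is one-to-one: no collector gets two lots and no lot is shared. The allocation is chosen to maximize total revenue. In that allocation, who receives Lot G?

Costa receives Lot G.

Treat this as an assignment problem: match each collector to one lot.
Optimal: Ghosh→Lot B ($144), Costa→Lot G ($78), Novak→Lot E ($169), Santos→Lot A ($154), Ivanova→Lot F ($158) — total 144+78+169+154+158 = $703.
Row-greedy (each collector in turn takes its best remaining lot) gives $662, worse by 41.
Next-best assignment: Ghosh→Lot B, Costa→Lot A, Novak→Lot E, Santos→Lot G, Ivanova→Lot F = $695.
No other one-to-one assignment exceeds $703.
Costa's own top lot is Lot F ($155), but forcing Costa→Lot F and reassigning the rest optimally gives only $688 — worse by 15.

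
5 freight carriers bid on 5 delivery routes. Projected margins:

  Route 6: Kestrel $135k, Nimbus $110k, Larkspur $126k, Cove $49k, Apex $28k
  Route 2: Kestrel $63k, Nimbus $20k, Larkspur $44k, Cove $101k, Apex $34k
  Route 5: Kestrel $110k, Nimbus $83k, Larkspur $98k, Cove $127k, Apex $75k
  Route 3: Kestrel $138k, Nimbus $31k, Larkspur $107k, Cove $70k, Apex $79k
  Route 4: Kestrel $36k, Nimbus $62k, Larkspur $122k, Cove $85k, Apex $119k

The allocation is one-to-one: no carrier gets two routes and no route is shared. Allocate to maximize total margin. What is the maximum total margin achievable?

Maximum total: $567k

Optimal: Kestrel→Route 3 ($138k), Nimbus→Route 5 ($83k), Larkspur→Route 6 ($126k), Cove→Route 2 ($101k), Apex→Route 4 ($119k) — total 138+83+126+101+119 = $567k.
Row-greedy (each carrier in turn takes its best remaining route) gives $531k, worse by 36.
Next-best assignment: Kestrel→Route 3, Nimbus→Route 6, Larkspur→Route 5, Cove→Route 2, Apex→Route 4 = $566k.
No other one-to-one assignment exceeds $567k.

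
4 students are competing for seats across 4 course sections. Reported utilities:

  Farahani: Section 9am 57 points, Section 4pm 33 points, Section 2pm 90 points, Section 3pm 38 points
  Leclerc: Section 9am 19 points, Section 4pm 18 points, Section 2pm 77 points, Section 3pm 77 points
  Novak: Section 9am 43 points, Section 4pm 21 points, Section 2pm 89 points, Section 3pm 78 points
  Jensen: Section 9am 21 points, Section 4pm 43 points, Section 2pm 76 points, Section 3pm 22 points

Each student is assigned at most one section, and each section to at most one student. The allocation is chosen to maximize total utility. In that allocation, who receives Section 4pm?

Treat this as an assignment problem: match each student to one section.
Optimal: Farahani→Section 9am (57 points), Leclerc→Section 3pm (77 points), Novak→Section 2pm (89 points), Jensen→Section 4pm (43 points) — total 57+77+89+43 = 266 points.
Max-entry greedy (repeatedly take the single best remaining cell) gives 230 points, worse by 36.
Jensen's own top section is Section 2pm (76 points), but forcing Jensen→Section 2pm and reassigning the rest optimally gives only 231 points — worse by 35.

Jensen receives Section 4pm.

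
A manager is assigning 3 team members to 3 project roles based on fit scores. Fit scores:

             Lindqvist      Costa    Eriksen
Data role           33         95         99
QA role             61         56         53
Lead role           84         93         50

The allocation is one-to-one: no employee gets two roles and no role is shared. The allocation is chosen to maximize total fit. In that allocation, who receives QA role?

Lindqvist receives QA role.

Optimal: Lindqvist→QA role (61 pts), Costa→Lead role (93 pts), Eriksen→Data role (99 pts) — total 61+93+99 = 253 pts.
Row-greedy (each employee in turn takes its best remaining role) gives 232 pts, worse by 21.
Next-best assignment: Lindqvist→Lead role, Costa→QA role, Eriksen→Data role = 239 pts.
Checked against all permutations: 253 pts is optimal.
Lindqvist's own top role is Lead role (84 pts), but forcing Lindqvist→Lead role and reassigning the rest optimally gives only 239 pts — worse by 14.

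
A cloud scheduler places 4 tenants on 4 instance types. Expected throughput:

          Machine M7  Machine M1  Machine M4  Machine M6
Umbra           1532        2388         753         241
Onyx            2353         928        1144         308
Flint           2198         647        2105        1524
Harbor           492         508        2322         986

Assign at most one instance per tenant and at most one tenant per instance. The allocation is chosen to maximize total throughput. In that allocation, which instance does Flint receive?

Optimal: Umbra→Machine M1 (2388 ops/s), Onyx→Machine M7 (2353 ops/s), Flint→Machine M6 (1524 ops/s), Harbor→Machine M4 (2322 ops/s) — total 2388+2353+1524+2322 = 8587 ops/s.
Row-greedy (each tenant in turn takes its best remaining instance) gives 7832 ops/s, worse by 755.
Swapping Flint↔Umbra (Flint→Machine M1 647 ops/s, Umbra→Machine M6 241 ops/s) loses 3024.
Every other assignment is strictly worse.
Flint's own top instance is Machine M7 (2198 ops/s), but forcing Flint→Machine M7 and reassigning the rest optimally gives only 7216 ops/s — worse by 1371.

Flint receives Machine M6.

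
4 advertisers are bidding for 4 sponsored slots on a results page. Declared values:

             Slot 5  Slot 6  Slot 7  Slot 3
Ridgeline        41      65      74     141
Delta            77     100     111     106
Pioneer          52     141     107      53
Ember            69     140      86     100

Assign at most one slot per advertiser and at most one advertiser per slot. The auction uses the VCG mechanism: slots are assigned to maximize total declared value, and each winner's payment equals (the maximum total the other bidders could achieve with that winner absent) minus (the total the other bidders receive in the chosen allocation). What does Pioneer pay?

Efficient allocation: Ridgeline→Slot 3 ($141), Delta→Slot 5 ($77), Pioneer→Slot 7 ($107), Ember→Slot 6 ($140); total welfare W = $465.
Pioneer receives Slot 7 at value $107, so the others get W − 107 = $358.
Without Pioneer: best allocation of the remaining 3 bidders over all 4 slots is Ridgeline→Slot 3 ($141), Delta→Slot 7 ($111), Ember→Slot 6 ($140), total $392.
VCG payment = (others' best without Pioneer) − (others' welfare with Pioneer) = 392 − 358 = $34.

Pioneer pays $34.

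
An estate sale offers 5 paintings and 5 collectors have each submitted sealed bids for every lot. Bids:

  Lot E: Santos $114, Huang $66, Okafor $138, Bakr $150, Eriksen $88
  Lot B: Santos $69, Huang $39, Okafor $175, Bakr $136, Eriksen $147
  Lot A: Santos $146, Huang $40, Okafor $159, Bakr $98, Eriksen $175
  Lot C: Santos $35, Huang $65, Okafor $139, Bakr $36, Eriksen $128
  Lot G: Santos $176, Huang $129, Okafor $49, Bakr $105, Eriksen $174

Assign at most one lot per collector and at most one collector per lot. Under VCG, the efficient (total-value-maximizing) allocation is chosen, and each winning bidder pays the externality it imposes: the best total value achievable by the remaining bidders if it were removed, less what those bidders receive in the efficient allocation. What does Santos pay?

Santos pays $64.

Efficient allocation: Santos→Lot G ($176), Huang→Lot C ($65), Okafor→Lot B ($175), Bakr→Lot E ($150), Eriksen→Lot A ($175); total welfare W = $741.
Santos receives Lot G at value $176, so the others get W − 176 = $565.
Without Santos: best allocation of the remaining 4 bidders over all 5 lots is Huang→Lot G ($129), Okafor→Lot B ($175), Bakr→Lot E ($150), Eriksen→Lot A ($175), total $629.
VCG payment = (others' best without Santos) − (others' welfare with Santos) = 629 − 565 = $64.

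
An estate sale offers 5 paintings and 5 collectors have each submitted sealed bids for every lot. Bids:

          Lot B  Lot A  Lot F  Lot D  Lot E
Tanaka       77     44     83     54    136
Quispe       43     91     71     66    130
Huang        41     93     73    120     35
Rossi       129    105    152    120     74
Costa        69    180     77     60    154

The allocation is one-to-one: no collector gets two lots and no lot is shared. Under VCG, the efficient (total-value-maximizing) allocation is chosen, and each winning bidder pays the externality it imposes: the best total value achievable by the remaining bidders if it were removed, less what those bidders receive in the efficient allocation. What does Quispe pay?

Quispe pays $59.

Efficient allocation: Tanaka→Lot B ($77), Quispe→Lot E ($130), Huang→Lot D ($120), Rossi→Lot F ($152), Costa→Lot A ($180); total welfare W = $659.
Quispe receives Lot E at value $130, so the others get W − 130 = $529.
Without Quispe: best allocation of the remaining 4 bidders over all 5 lots is Tanaka→Lot E ($136), Huang→Lot D ($120), Rossi→Lot F ($152), Costa→Lot A ($180), total $588.
VCG payment = (others' best without Quispe) − (others' welfare with Quispe) = 588 − 529 = $59.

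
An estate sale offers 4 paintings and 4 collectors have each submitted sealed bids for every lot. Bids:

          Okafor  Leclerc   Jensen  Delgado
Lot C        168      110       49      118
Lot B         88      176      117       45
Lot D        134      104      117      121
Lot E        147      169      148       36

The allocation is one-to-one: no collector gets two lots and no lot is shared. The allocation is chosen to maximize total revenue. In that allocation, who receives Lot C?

This is the linear assignment problem.
Optimal: Okafor→Lot C ($168), Leclerc→Lot B ($176), Jensen→Lot E ($148), Delgado→Lot D ($121) — total 168+176+148+121 = $613.
Checked against all permutations: $613 is optimal.

Okafor receives Lot C.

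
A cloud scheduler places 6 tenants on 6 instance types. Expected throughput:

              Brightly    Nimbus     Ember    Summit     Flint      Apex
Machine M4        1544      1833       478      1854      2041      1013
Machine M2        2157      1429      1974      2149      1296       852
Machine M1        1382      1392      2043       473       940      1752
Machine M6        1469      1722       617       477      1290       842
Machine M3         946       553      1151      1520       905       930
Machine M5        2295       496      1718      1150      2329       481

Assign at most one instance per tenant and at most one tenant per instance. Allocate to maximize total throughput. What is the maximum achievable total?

Max total: 11304 ops/s

This is a one-to-one assignment (maximum-weight bipartite matching).
Optimal: Brightly→Machine M5 (2295 ops/s), Nimbus→Machine M6 (1722 ops/s), Ember→Machine M2 (1974 ops/s), Summit→Machine M3 (1520 ops/s), Flint→Machine M4 (2041 ops/s), Apex→Machine M1 (1752 ops/s) — total 2295+1722+1974+1520+2041+1752 = 11304 ops/s.
Column-greedy (each instance in turn goes to its best remaining tenant) gives 9964 ops/s, worse by 1340.
Checked against all permutations: 11304 ops/s is optimal.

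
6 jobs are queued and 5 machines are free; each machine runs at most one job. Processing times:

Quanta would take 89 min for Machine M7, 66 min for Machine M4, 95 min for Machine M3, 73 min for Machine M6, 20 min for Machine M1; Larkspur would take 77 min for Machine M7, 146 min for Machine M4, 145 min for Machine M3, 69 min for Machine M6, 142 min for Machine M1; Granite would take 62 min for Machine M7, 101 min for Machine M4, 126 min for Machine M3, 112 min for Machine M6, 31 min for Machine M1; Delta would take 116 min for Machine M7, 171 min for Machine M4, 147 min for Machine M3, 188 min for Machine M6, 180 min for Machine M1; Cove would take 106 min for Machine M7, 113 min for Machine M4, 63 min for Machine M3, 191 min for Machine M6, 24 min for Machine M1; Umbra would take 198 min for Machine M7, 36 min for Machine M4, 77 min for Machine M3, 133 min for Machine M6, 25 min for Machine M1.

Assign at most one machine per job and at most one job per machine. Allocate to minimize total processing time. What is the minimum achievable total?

Min total: 250 min

Optimal: Granite→Machine M7 (62 min), Umbra→Machine M4 (36 min), Cove→Machine M3 (63 min), Larkspur→Machine M6 (69 min), Quanta→Machine M1 (20 min) — total 62+36+63+69+20 = 250 min.
Next-best assignment: Larkspur→Machine M7, Umbra→Machine M4, Cove→Machine M3, Quanta→Machine M6, Granite→Machine M1 = 280 min.
Swapping Larkspur↔Cove (Larkspur→Machine M3 145 min, Cove→Machine M6 191 min) adds 204.
Checked against all permutations: 250 min is optimal.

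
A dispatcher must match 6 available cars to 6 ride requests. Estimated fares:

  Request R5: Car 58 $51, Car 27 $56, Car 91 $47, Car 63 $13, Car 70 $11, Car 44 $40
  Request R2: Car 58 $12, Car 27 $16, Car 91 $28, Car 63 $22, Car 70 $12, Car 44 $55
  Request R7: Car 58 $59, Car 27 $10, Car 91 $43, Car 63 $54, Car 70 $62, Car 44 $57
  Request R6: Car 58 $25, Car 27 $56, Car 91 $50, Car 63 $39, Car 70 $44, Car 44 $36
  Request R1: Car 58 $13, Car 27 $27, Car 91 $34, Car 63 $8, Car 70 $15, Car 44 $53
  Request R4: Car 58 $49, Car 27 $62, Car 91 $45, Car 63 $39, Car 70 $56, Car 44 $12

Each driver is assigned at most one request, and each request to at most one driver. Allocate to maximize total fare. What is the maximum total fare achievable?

Treat this as an assignment problem: match each driver to one request.
Optimal: Car 58→Request R5 ($51), Car 27→Request R6 ($56), Car 91→Request R1 ($34), Car 63→Request R7 ($54), Car 70→Request R4 ($56), Car 44→Request R2 ($55) — total 51+56+34+54+56+55 = $306.
Max-entry greedy (repeatedly take the single best remaining cell) gives $288, worse by 18.
Swapping Car 27↔Car 70 (Car 27→Request R4 $62, Car 70→Request R6 $44) loses 6.

Maximum total: $306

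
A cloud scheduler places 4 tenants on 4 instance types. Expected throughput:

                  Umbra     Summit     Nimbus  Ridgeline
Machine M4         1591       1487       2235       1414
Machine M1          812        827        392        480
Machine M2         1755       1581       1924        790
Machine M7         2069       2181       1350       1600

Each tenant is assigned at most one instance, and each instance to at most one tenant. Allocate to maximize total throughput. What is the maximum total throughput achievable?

Max total: 6651 ops/s

This is a one-to-one assignment (maximum-weight bipartite matching).
Optimal: Umbra→Machine M2 (1755 ops/s), Summit→Machine M7 (2181 ops/s), Nimbus→Machine M4 (2235 ops/s), Ridgeline→Machine M1 (480 ops/s) — total 1755+2181+2235+480 = 6651 ops/s.
Column-greedy (each instance in turn goes to its best remaining tenant) gives 6417 ops/s, worse by 234.
Next-best assignment: Umbra→Machine M2, Summit→Machine M1, Nimbus→Machine M4, Ridgeline→Machine M7 = 6417 ops/s.
Checked against all permutations: 6651 ops/s is optimal.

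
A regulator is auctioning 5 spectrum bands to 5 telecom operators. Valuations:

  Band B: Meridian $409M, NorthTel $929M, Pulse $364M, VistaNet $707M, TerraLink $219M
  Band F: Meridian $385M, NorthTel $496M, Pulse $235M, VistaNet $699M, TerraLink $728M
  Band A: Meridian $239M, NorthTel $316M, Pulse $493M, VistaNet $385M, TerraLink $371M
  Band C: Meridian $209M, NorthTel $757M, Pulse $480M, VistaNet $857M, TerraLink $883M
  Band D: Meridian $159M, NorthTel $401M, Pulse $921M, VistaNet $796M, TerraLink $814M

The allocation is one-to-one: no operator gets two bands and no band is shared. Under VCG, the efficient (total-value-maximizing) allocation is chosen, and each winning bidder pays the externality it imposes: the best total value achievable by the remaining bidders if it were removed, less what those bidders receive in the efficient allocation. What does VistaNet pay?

Efficient allocation: Meridian→Band A ($239M), NorthTel→Band B ($929M), Pulse→Band D ($921M), VistaNet→Band C ($857M), TerraLink→Band F ($728M); total welfare W = $3674M.
VistaNet receives Band C at value $857M, so the others get W − 857 = $2817M.
Without VistaNet: best allocation of the remaining 4 bidders over all 5 bands is Meridian→Band F ($385M), NorthTel→Band B ($929M), Pulse→Band D ($921M), TerraLink→Band C ($883M), total $3118M.
VCG payment = (others' best without VistaNet) − (others' welfare with VistaNet) = 3118 − 2817 = $301M.

VistaNet pays $301M.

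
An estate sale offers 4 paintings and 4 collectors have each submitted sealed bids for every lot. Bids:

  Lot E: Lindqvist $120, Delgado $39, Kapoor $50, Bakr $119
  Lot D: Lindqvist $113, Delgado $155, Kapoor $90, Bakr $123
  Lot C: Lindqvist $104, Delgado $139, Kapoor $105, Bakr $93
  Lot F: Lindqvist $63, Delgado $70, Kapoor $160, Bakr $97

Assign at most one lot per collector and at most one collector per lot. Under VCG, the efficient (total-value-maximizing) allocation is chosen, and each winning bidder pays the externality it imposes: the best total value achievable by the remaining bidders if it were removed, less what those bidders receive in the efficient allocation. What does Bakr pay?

Efficient allocation: Lindqvist→Lot E ($120), Delgado→Lot C ($139), Kapoor→Lot F ($160), Bakr→Lot D ($123); total welfare W = $542.
Bakr receives Lot D at value $123, so the others get W − 123 = $419.
Without Bakr: best allocation of the remaining 3 bidders over all 4 lots is Lindqvist→Lot E ($120), Delgado→Lot D ($155), Kapoor→Lot F ($160), total $435.
VCG payment = (others' best without Bakr) − (others' welfare with Bakr) = 435 − 419 = $16.

Bakr pays $16.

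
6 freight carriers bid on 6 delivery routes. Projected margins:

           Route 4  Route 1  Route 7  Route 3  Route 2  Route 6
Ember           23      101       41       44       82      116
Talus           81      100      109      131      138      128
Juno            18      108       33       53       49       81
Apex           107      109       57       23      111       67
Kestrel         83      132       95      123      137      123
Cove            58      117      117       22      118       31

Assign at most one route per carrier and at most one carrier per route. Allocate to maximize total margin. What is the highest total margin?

Optimal: Ember→Route 6 ($116k), Talus→Route 3 ($131k), Juno→Route 1 ($108k), Apex→Route 4 ($107k), Kestrel→Route 2 ($137k), Cove→Route 7 ($117k) — total 116+131+108+107+137+117 = $716k.
Row-greedy (each carrier in turn takes its best remaining route) gives $709k, worse by 7.
Every other assignment is strictly worse.

Maximum total: $716k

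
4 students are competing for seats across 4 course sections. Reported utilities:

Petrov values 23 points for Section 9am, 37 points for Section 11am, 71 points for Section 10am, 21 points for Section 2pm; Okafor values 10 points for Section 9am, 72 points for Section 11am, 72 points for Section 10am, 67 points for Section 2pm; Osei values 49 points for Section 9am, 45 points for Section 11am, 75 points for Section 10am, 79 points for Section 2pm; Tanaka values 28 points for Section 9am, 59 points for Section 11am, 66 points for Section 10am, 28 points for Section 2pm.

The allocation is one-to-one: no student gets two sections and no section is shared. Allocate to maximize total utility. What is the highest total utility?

This is the linear assignment problem.
Optimal: Petrov→Section 10am (71 points), Okafor→Section 11am (72 points), Osei→Section 2pm (79 points), Tanaka→Section 9am (28 points) — total 71+72+79+28 = 250 points.
Column-greedy (each section in turn goes to its best remaining student) gives 220 points, worse by 30.
Next-best assignment: Petrov→Section 10am, Okafor→Section 2pm, Osei→Section 9am, Tanaka→Section 11am = 246 points.
Swapping Petrov↔Tanaka (Petrov→Section 9am 23 points, Tanaka→Section 10am 66 points) loses 10.
No other one-to-one assignment exceeds 250 points.

Maximum total: 250 points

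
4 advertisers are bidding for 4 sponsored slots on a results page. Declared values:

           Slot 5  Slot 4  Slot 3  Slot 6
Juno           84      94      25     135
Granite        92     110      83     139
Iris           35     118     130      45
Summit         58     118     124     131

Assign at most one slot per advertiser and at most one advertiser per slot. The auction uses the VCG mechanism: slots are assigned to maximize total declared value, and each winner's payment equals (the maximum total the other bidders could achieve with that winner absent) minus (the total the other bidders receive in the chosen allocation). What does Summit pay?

Summit pays $18.

Efficient allocation: Juno→Slot 6 ($135), Granite→Slot 5 ($92), Iris→Slot 3 ($130), Summit→Slot 4 ($118); total welfare W = $475.
Summit receives Slot 4 at value $118, so the others get W − 118 = $357.
Without Summit: best allocation of the remaining 3 bidders over all 4 slots is Juno→Slot 6 ($135), Granite→Slot 4 ($110), Iris→Slot 3 ($130), total $375.
VCG payment = (others' best without Summit) − (others' welfare with Summit) = 375 − 357 = $18.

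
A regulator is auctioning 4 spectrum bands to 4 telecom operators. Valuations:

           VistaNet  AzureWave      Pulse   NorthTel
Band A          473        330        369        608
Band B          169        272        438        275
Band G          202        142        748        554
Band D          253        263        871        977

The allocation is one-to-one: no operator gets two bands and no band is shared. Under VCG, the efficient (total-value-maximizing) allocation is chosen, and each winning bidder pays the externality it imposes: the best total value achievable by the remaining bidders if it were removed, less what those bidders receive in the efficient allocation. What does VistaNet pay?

VistaNet pays $58M.

Efficient allocation: VistaNet→Band A ($473M), AzureWave→Band B ($272M), Pulse→Band G ($748M), NorthTel→Band D ($977M); total welfare W = $2470M.
VistaNet receives Band A at value $473M, so the others get W − 473 = $1997M.
Without VistaNet: best allocation of the remaining 3 bidders over all 4 bands is AzureWave→Band A ($330M), Pulse→Band G ($748M), NorthTel→Band D ($977M), total $2055M.
VCG payment = (others' best without VistaNet) − (others' welfare with VistaNet) = 2055 − 1997 = $58M.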